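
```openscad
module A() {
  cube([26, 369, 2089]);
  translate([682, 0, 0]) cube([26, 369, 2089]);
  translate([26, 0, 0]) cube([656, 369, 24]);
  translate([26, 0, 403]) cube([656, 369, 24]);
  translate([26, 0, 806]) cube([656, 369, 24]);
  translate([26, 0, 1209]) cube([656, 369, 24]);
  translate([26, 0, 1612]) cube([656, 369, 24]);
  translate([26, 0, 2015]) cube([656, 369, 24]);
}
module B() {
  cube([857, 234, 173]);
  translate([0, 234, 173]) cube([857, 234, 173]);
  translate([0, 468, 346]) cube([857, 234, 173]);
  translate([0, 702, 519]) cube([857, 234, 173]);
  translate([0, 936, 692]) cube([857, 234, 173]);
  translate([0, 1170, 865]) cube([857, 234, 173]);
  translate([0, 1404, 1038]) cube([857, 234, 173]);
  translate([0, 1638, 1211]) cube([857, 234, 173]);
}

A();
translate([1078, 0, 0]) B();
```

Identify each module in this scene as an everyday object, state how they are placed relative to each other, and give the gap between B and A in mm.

A is a bookshelf. B is a staircase. The staircase is on the floor beside the bookshelf on its +x side. The gap between the staircase and the bookshelf is 370 mm.

The staircase's nearest face is 370 mm from the bookshelf's +x face.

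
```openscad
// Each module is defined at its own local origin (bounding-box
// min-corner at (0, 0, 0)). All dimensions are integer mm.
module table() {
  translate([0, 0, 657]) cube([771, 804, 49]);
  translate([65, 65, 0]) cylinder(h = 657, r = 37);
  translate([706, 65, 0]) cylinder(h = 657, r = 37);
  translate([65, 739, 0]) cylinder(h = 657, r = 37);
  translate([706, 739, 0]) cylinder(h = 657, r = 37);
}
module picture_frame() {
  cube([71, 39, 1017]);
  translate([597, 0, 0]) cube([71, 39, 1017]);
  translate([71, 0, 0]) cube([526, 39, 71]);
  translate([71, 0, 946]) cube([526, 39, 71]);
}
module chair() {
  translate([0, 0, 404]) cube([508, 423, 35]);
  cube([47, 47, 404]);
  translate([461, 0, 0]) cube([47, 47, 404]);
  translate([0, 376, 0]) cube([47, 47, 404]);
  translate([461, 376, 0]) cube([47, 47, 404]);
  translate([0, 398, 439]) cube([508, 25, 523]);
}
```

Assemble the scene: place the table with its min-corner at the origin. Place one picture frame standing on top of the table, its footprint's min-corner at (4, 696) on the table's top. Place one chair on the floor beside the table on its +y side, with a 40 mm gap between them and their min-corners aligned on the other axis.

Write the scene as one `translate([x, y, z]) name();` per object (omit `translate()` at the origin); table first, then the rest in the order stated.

table();
translate([4, 696, 706]) picture_frame();
translate([0, 844, 0]) chair();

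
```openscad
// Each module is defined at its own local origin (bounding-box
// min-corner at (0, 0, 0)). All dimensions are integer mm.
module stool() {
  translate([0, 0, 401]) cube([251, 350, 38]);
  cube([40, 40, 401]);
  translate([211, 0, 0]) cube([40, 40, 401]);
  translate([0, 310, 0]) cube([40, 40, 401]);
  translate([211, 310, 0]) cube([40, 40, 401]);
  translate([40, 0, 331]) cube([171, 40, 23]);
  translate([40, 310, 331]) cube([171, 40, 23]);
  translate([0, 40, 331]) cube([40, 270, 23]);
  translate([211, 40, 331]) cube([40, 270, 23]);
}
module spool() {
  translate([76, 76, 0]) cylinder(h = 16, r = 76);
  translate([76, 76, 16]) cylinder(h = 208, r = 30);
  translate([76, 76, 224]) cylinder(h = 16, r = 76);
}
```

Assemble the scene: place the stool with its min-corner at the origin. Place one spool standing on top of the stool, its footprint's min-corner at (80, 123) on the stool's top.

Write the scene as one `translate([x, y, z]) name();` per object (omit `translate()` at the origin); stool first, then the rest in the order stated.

stool();
translate([80, 123, 439]) spool();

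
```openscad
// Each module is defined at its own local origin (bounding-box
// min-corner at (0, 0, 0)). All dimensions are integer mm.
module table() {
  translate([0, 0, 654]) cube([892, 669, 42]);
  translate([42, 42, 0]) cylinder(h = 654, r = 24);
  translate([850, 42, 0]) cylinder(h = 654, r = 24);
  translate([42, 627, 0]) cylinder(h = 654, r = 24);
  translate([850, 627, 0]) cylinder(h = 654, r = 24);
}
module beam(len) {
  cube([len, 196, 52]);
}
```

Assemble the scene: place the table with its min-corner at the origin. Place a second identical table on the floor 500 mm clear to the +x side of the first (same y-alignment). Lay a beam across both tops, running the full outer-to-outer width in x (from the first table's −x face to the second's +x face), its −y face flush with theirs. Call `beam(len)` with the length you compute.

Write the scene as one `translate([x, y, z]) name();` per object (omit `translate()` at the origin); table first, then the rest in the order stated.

table();
translate([1392, 0, 0]) table();
translate([0, 0, 696]) beam(2284);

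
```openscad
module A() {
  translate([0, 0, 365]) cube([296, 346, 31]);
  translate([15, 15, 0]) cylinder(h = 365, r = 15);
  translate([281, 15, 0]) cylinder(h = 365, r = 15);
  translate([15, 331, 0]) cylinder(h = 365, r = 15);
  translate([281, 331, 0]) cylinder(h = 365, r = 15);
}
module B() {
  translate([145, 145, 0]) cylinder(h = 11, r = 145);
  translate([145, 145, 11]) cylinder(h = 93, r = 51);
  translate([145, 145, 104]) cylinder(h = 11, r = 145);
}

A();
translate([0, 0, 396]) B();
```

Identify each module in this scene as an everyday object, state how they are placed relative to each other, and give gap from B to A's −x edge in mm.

A is a stool. B is a spool. The spool is on top of the stool. The gap from the spool to the stool's −x edge is 0 mm.

The spool's min-x is at 0; the stool's min-x is 0; gap = 0 mm.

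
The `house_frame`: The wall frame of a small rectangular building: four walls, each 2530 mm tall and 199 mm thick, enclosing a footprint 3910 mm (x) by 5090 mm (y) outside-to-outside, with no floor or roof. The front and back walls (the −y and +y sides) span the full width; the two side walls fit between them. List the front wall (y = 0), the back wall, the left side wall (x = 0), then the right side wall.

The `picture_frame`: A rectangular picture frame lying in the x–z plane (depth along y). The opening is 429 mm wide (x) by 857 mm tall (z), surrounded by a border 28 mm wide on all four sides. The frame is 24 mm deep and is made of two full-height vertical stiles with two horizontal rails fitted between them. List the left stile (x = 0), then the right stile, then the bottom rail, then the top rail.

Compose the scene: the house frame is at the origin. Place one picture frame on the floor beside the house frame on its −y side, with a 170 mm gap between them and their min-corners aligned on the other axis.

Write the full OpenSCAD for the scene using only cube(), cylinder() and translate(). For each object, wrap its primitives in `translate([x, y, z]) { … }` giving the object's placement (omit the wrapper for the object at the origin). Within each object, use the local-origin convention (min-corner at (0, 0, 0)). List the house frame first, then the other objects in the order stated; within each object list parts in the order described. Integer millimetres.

cube([3910, 199, 2530]);
translate([0, 4891, 0]) cube([3910, 199, 2530]);
translate([0, 199, 0]) cube([199, 4692, 2530]);
translate([3711, 199, 0]) cube([199, 4692, 2530]);
translate([0, -194, 0]) {
  cube([28, 24, 913]);
  translate([457, 0, 0]) cube([28, 24, 913]);
  translate([28, 0, 0]) cube([429, 24, 28]);
  translate([28, 0, 885]) cube([429, 24, 28]);
}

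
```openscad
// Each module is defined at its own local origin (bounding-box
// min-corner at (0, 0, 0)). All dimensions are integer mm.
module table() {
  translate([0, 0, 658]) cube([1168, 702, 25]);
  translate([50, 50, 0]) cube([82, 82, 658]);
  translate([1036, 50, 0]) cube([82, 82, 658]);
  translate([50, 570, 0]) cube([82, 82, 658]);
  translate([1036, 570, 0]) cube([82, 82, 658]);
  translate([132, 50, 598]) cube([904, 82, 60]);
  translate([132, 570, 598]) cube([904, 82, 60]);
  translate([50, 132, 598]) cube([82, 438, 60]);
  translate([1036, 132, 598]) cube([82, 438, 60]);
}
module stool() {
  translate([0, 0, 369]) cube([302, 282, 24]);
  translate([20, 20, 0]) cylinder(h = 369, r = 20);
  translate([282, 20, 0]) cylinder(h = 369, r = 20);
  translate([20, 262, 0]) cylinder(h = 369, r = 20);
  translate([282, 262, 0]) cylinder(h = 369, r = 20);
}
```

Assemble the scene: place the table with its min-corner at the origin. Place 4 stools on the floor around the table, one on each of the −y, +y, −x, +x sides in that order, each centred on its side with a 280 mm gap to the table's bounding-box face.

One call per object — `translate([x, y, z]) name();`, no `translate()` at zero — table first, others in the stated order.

table();
translate([433, -562, 0]) stool();
translate([433, 982, 0]) stool();
translate([-582, 210, 0]) stool();
translate([1448, 210, 0]) stool();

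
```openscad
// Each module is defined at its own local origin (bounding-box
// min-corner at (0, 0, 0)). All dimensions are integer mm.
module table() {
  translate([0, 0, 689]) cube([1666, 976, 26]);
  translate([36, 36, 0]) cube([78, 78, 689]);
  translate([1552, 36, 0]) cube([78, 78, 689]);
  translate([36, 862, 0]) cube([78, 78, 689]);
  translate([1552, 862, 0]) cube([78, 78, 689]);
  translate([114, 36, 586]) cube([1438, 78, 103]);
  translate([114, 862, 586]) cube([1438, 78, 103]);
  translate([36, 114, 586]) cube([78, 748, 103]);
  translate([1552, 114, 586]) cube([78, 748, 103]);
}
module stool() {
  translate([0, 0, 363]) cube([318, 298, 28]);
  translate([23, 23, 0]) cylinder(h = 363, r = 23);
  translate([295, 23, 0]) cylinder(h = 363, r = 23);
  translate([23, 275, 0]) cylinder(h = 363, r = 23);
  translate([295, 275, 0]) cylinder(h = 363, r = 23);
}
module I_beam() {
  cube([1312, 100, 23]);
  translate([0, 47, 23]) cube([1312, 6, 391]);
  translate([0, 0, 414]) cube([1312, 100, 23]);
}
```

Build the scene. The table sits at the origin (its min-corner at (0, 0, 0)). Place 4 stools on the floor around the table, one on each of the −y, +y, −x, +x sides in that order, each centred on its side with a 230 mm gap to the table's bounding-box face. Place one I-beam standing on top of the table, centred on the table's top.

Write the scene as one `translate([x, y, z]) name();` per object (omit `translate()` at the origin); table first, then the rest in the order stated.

table();
translate([674, -528, 0]) stool();
translate([674, 1206, 0]) stool();
translate([-548, 339, 0]) stool();
translate([1896, 339, 0]) stool();
translate([177, 438, 715]) I_beam();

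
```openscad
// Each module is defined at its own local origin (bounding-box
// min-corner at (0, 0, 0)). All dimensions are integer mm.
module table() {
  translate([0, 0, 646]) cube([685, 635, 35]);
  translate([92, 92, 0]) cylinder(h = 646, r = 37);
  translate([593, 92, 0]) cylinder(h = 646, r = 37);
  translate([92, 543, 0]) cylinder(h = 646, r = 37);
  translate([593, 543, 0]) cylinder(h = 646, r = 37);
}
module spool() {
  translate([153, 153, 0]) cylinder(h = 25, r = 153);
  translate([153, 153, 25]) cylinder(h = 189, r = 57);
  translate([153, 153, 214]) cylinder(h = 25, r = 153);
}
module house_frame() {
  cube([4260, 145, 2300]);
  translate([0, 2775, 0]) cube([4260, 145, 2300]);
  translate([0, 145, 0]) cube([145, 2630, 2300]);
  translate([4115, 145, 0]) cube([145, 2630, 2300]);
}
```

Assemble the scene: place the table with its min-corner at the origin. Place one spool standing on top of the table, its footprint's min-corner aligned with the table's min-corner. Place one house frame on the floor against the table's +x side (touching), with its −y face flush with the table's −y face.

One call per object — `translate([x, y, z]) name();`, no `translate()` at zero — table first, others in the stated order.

table();
translate([0, 0, 681]) spool();
translate([685, 0, 0]) house_frame();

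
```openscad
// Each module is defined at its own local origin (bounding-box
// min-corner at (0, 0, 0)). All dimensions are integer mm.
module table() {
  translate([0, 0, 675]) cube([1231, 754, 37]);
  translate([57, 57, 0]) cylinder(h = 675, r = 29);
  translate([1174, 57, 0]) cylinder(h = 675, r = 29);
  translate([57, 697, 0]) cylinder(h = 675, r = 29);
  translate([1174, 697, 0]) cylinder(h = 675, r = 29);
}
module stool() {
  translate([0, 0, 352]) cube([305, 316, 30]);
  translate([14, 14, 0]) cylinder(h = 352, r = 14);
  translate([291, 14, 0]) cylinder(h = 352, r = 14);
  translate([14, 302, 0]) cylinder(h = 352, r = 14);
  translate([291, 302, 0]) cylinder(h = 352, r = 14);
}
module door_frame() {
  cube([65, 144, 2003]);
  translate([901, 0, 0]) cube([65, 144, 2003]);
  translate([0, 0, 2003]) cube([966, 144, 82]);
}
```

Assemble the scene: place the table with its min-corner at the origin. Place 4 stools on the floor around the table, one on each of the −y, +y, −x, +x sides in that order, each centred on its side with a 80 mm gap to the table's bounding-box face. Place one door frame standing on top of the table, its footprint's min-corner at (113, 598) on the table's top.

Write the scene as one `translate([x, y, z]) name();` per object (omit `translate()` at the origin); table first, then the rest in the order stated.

table();
translate([463, -396, 0]) stool();
translate([463, 834, 0]) stool();
translate([-385, 219, 0]) stool();
translate([1311, 219, 0]) stool();
translate([113, 598, 712]) door_frame();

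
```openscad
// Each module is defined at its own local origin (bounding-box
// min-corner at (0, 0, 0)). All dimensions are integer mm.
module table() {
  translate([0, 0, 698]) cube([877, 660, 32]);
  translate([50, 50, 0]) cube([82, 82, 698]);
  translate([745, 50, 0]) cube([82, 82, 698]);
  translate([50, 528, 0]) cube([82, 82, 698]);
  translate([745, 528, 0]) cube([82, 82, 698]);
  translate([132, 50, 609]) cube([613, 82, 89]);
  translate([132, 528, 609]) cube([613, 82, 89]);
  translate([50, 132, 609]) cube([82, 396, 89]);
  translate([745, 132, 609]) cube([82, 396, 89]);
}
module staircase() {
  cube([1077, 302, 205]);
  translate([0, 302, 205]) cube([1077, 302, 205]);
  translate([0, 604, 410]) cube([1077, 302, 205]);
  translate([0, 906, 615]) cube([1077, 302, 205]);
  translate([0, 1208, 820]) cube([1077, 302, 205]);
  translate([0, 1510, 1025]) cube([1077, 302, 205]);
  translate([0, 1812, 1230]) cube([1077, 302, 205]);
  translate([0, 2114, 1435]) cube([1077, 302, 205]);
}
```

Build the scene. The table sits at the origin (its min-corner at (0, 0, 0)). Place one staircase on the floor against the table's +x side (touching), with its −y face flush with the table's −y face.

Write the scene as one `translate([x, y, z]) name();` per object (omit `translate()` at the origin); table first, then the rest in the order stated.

table();
translate([877, 0, 0]) staircase();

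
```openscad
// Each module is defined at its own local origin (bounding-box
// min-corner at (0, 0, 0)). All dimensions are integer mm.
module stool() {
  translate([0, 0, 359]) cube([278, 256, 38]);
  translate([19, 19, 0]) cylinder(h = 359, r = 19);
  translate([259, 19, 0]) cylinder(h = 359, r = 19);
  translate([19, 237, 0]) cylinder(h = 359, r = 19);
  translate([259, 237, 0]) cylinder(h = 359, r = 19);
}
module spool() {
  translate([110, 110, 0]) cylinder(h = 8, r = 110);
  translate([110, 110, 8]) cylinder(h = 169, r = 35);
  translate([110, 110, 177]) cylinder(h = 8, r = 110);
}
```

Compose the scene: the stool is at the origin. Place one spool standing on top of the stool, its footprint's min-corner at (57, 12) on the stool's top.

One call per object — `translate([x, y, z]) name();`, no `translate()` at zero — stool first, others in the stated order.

stool();
translate([57, 12, 397]) spool();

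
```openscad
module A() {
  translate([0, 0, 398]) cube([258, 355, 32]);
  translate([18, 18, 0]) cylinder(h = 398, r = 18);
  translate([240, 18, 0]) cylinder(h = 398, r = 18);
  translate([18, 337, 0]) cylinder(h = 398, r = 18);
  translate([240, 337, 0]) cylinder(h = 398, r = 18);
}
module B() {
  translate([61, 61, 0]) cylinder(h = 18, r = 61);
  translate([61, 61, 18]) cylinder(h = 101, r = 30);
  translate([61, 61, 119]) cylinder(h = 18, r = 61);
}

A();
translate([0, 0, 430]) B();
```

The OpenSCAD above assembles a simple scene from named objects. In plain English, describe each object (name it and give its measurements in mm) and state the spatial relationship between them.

A is a simple wooden stool: a rectangular seat 258 mm (x) by 355 mm (y), 32 mm thick, top face at z = 430 mm, on four round legs, each 36 mm in diameter. The legs rest on z = 0, each leg's axis is inset half a diameter from the nearest pair of seat edges (so the leg's bounding box is flush with the corner).

B is a spool: two coaxial disc flanges of radius 61 mm and thickness 18 mm, joined by a core cylinder of radius 30 mm and height 101 mm. The lower flange rests on z = 0 and the three cylinders share a vertical axis.

The spool is on top of the stool.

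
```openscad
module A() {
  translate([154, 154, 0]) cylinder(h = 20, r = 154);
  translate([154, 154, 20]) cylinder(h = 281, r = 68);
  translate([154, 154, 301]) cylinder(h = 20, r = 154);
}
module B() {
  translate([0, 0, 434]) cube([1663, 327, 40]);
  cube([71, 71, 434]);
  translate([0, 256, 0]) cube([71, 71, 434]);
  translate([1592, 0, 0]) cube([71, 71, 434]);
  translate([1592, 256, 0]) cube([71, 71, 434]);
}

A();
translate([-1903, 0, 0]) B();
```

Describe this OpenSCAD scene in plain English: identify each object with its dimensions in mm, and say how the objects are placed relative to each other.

A is a spool: two coaxial disc flanges of radius 154 mm and thickness 20 mm, joined by a core cylinder of radius 68 mm and height 281 mm. The lower flange rests on z = 0 and the three cylinders share a vertical axis.

B is a long wooden bench with a 1663 mm (x) × 327 mm (y) seat, 40 mm thick, its top surface 474 mm above the floor. Four 71 mm square legs at the seat corners, flush with the edges, run from z = 0 to the seat underside.

The bench is on the floor beside the spool on its −x side.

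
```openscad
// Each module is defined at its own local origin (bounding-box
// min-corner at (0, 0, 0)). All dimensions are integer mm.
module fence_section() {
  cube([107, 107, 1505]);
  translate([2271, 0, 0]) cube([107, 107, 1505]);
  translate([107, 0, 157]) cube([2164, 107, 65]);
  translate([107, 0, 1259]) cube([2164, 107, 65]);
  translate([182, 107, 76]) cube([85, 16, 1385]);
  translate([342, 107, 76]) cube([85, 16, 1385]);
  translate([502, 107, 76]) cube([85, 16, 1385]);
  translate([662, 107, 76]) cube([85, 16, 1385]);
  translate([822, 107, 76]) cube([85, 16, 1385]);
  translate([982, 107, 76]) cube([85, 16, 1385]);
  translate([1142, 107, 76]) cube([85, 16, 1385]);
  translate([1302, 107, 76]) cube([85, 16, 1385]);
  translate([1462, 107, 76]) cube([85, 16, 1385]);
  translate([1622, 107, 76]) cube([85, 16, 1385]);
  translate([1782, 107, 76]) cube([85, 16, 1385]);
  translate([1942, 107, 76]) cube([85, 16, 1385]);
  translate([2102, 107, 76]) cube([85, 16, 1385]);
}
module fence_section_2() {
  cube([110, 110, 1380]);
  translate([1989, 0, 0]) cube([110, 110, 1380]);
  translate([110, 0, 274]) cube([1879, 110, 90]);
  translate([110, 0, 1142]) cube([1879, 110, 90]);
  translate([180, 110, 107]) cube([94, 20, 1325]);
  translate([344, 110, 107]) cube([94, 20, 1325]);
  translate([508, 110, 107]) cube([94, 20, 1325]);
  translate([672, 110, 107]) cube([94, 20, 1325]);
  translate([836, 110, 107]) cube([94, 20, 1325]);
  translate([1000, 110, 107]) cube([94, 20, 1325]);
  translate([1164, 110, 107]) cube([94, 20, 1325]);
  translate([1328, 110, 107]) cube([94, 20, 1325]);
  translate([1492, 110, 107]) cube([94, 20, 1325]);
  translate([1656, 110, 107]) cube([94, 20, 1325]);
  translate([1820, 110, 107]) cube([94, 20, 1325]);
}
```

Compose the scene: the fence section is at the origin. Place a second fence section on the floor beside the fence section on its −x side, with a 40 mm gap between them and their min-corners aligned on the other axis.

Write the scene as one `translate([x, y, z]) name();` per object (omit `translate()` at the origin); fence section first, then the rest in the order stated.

fence_section();
translate([-2139, 0, 0]) fence_section_2();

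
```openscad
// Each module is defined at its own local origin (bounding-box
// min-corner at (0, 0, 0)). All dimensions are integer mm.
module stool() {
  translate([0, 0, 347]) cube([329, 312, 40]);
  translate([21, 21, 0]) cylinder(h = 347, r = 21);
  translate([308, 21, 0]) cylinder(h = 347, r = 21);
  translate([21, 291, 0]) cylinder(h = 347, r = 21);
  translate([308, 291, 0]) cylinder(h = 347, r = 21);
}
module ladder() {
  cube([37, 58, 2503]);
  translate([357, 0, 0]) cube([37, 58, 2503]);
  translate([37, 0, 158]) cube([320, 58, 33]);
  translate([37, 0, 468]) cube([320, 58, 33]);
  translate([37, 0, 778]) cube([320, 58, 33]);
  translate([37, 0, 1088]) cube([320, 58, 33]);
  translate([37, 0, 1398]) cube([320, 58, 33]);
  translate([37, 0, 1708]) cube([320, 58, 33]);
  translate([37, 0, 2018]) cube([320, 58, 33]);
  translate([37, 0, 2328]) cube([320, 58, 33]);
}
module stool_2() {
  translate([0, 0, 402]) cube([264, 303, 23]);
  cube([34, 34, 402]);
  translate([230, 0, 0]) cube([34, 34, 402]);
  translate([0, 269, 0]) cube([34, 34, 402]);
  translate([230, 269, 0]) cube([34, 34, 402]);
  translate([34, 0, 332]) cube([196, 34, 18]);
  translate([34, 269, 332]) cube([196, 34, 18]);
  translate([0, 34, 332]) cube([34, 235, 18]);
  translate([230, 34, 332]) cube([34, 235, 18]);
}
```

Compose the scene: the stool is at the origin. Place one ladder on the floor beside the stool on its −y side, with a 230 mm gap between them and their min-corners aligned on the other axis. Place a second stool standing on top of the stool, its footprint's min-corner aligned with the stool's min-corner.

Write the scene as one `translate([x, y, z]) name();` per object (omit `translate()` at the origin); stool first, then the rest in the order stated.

stool();
translate([0, -288, 0]) ladder();
translate([0, 0, 387]) stool_2();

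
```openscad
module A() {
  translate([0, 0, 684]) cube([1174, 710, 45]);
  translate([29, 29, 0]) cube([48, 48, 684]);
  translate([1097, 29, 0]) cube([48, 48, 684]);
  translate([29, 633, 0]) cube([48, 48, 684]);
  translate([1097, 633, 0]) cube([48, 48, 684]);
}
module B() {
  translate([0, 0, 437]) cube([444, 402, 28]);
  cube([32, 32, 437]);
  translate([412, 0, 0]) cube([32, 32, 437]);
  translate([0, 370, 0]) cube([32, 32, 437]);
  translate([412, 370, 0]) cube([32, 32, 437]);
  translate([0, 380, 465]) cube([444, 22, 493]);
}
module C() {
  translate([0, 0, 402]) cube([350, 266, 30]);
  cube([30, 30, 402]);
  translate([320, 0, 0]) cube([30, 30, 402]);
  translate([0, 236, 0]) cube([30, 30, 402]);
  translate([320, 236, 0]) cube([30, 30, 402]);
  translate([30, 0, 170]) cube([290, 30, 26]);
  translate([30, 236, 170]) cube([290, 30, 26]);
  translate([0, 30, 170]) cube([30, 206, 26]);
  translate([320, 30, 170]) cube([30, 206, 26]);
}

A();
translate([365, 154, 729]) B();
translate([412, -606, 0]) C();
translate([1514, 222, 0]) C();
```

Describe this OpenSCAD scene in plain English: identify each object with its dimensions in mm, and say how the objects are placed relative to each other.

A is a table with a 1174×710 mm rectangular top, 45 mm thick, top surface at z = 729 mm, supported by four 48×48 mm square legs, each inset 29 mm from the nearest pair of top edges, running from the floor.

B is a chair: 444×402 mm seat, 28 mm thick, top at z = 465 mm, on four 32 mm square corner legs flush with the seat edges. A 22 mm thick backrest slab spans the full seat width, extending 493 mm above the seat top, its back face flush with the seat's +y edge.

C is a four-legged stool. The seat is 350×266 mm, 30 mm thick, top at z = 432 mm. It stands on four square legs, each 30×30 mm in cross-section, from z = 0 to the seat underside, each flush with a corner of the seat. Four stretchers, 30 mm wide and 26 mm tall, connect adjacent legs with their undersides at z = 170 mm, each running between the inner faces of the legs it joins and aligned with the legs' outer faces on the other axis.

The chair is on top of the table, centred. Two stools sit around the table at the −y, +x sides.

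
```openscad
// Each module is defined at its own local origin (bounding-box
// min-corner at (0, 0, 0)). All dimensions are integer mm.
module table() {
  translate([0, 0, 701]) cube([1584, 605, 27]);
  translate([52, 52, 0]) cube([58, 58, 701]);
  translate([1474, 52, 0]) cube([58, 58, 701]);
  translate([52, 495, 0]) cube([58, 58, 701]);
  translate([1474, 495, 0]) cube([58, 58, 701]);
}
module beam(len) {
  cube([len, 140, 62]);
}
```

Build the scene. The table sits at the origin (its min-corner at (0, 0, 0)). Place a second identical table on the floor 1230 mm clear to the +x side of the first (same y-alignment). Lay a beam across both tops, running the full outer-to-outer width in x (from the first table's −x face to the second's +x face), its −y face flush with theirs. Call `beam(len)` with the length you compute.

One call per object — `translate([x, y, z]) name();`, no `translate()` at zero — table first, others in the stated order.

table();
translate([2814, 0, 0]) table();
translate([0, 0, 728]) beam(4398);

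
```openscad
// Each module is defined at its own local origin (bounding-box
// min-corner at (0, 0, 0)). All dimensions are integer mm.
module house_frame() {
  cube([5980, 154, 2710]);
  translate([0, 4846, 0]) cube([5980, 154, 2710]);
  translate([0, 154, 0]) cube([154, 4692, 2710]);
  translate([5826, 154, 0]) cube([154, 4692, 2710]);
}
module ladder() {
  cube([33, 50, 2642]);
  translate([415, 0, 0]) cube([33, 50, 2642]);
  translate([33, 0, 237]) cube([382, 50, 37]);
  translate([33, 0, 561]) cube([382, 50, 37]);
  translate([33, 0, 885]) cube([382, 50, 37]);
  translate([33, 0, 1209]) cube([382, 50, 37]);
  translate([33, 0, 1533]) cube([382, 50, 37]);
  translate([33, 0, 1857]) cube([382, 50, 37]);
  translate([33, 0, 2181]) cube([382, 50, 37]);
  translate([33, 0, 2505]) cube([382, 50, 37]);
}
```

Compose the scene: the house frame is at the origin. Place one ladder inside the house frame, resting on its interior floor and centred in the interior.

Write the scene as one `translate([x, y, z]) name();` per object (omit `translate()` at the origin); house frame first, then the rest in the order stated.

house_frame();
translate([2766, 2475, 0]) ladder();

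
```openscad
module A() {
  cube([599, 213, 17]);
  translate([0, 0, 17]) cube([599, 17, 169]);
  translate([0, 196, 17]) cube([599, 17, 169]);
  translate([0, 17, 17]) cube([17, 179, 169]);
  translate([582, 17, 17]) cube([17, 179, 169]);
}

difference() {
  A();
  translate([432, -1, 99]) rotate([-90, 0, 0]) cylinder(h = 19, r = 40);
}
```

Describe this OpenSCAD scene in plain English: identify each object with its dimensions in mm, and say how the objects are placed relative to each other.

A is an open storage box with external size 599×213×186 mm and wall thickness 17 mm (the base is also 17 mm thick). The base covers the whole footprint; the four walls stand on the base, with the y-facing walls full-width and the x-facing walls fitting between their inner faces.

The open box has a circular hole of radius 40 mm through its front wall, centred at (x = 432, z = 99).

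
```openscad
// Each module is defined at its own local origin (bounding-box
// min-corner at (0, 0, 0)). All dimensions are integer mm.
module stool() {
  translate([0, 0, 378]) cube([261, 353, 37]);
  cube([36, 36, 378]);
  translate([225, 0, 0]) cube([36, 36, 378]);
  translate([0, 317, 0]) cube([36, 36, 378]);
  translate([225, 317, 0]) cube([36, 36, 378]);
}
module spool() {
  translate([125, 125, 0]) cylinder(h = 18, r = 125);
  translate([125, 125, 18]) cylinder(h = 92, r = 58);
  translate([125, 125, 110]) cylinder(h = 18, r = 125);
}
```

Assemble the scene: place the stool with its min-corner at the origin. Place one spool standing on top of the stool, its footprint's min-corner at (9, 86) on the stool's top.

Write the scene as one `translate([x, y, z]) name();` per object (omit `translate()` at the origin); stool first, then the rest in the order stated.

stool();
translate([9, 86, 415]) spool();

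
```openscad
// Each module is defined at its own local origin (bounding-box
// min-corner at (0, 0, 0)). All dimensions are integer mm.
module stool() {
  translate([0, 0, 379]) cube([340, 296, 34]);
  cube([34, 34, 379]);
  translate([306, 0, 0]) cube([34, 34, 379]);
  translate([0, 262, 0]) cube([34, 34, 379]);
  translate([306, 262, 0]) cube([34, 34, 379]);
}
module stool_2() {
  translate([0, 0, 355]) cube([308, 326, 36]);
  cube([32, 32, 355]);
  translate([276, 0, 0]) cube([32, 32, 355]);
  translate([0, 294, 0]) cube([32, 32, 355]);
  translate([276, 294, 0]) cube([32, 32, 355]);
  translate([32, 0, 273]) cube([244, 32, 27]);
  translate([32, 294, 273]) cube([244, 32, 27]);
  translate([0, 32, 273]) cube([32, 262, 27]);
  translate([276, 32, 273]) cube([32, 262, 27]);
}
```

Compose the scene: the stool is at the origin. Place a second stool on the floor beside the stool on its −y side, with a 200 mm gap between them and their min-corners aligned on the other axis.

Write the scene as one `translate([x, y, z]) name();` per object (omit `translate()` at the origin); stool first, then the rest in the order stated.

stool();
translate([0, -526, 0]) stool_2();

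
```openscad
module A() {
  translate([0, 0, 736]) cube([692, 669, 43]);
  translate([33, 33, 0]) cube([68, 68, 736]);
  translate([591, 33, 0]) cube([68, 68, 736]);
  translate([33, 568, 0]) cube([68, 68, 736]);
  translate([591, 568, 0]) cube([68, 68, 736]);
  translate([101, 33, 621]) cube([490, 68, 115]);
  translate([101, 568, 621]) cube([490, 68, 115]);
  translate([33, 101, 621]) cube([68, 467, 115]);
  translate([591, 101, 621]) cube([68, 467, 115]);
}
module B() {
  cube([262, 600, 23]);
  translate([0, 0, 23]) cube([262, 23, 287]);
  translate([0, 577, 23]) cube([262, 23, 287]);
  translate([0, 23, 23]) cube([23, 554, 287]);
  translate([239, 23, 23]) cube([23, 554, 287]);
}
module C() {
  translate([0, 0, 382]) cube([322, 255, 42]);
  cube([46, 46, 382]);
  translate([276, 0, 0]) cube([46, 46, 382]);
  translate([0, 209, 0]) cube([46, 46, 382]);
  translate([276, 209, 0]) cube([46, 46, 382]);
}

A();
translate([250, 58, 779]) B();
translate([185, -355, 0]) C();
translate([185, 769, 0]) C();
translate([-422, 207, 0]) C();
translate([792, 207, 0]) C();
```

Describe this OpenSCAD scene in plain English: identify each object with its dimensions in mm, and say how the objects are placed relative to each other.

A is a rectangular dining table. The top is 692×669×43 mm with its upper surface at z = 779 mm. It stands on four 68×68 mm square legs, each inset 33 mm from the nearest pair of top edges, running from the floor to the underside of the top. Four apron rails, 68 mm thick and 115 mm tall, run between adjacent legs with their top edges flush with the underside of the top and their outer faces flush with the legs' outer faces.

B is an open-topped rectangular box: outside dimensions 262×600×310 mm, with a uniform wall and base thickness of 23 mm. The base is a full 262×600 slab on the floor; four walls sit on top of the base. The front and back walls (the −y and +y sides) span the full width; the two side walls fit between them.

C is a four-legged stool. The seat is a 322×255×42 mm slab whose top surface is at z = 424 mm; four square legs, each 46×46 mm in cross-section, run from the floor (z = 0) to the underside of the seat, each flush with a corner of the seat.

The open box is on top of the table. Four stools sit around the table at the −y, +y, −x, +x sides.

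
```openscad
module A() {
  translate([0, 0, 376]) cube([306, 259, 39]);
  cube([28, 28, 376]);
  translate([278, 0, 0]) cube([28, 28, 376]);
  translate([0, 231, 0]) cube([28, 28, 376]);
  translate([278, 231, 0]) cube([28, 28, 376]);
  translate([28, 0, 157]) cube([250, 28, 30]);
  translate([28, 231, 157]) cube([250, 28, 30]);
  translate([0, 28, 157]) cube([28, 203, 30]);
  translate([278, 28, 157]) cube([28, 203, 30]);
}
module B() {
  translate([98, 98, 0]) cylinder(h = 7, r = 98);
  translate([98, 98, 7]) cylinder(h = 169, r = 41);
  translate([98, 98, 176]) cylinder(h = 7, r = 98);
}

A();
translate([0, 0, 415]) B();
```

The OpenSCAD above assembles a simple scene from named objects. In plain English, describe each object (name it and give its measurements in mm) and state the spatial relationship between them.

A is a four-legged stool. The seat is 306×259 mm, 39 mm thick, top at z = 415 mm. It stands on four square legs, each 28×28 mm in cross-section, from z = 0 to the seat underside, each flush with a corner of the seat. Four stretchers, 28 mm wide and 30 mm tall, connect adjacent legs with their undersides at z = 157 mm, each running between the inner faces of the legs it joins and aligned with the legs' outer faces on the other axis.

B is a spool: two coaxial disc flanges of radius 98 mm and thickness 7 mm, joined by a core cylinder of radius 41 mm and height 169 mm. The lower flange rests on z = 0 and the three cylinders share a vertical axis.

The spool is on top of the stool.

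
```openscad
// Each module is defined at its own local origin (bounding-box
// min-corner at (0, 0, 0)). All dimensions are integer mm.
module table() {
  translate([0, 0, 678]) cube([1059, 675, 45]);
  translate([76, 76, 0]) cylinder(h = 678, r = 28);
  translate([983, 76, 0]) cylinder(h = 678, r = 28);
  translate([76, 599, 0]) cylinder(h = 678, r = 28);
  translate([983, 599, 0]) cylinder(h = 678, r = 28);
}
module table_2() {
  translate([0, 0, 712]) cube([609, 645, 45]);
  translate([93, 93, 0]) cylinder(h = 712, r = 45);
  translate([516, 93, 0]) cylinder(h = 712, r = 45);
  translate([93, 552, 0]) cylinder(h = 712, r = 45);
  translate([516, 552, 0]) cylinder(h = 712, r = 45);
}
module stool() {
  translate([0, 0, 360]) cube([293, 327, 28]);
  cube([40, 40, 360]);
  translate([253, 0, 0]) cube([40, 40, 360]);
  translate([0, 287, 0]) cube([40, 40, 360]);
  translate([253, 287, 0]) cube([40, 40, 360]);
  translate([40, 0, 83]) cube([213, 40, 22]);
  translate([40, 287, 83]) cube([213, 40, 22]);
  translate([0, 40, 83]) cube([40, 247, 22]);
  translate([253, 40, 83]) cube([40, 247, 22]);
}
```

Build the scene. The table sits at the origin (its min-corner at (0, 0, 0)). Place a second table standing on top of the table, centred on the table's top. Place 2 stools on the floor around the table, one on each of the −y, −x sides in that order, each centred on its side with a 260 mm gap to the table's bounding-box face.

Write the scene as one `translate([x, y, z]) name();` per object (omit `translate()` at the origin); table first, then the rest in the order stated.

table();
translate([225, 15, 723]) table_2();
translate([383, -587, 0]) stool();
translate([-553, 174, 0]) stool();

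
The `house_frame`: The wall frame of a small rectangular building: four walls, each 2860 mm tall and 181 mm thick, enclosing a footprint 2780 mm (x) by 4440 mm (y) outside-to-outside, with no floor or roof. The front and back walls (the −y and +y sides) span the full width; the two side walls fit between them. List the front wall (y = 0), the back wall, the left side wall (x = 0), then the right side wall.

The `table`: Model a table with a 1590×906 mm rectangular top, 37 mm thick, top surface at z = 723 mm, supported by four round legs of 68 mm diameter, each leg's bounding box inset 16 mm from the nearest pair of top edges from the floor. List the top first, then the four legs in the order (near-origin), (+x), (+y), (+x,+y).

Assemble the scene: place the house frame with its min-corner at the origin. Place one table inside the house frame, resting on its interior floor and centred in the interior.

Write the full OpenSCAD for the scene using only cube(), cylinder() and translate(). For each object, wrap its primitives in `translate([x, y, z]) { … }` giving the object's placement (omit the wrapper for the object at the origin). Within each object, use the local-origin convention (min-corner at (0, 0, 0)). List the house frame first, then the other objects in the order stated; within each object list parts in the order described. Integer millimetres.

cube([2780, 181, 2860]);
translate([0, 4259, 0]) cube([2780, 181, 2860]);
translate([0, 181, 0]) cube([181, 4078, 2860]);
translate([2599, 181, 0]) cube([181, 4078, 2860]);
translate([595, 1767, 0]) {
  translate([0, 0, 686]) cube([1590, 906, 37]);
  translate([50, 50, 0]) cylinder(h = 686, r = 34);
  translate([1540, 50, 0]) cylinder(h = 686, r = 34);
  translate([50, 856, 0]) cylinder(h = 686, r = 34);
  translate([1540, 856, 0]) cylinder(h = 686, r = 34);
}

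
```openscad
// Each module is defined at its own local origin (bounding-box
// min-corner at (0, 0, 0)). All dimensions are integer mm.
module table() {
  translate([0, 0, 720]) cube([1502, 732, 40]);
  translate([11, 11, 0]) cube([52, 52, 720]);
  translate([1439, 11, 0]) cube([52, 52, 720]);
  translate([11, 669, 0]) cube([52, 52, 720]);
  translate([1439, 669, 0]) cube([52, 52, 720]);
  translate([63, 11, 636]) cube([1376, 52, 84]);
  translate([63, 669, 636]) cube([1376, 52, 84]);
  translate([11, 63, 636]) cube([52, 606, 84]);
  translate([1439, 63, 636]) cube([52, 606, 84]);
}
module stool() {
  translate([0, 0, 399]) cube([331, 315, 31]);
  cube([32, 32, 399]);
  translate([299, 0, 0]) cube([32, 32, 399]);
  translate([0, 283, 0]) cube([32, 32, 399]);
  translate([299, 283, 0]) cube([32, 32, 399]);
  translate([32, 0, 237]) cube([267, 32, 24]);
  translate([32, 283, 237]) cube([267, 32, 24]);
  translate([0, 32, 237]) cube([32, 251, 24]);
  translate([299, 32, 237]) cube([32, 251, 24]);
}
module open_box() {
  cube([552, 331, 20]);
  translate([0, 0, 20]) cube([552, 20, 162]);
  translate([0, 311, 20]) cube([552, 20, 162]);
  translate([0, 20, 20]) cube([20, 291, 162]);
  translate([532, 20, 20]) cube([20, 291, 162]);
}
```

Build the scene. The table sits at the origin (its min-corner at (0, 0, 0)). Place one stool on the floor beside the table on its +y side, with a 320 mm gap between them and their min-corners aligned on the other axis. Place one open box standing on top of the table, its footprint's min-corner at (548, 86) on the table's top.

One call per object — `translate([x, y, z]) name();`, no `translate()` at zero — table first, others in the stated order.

table();
translate([0, 1052, 0]) stool();
translate([548, 86, 760]) open_box();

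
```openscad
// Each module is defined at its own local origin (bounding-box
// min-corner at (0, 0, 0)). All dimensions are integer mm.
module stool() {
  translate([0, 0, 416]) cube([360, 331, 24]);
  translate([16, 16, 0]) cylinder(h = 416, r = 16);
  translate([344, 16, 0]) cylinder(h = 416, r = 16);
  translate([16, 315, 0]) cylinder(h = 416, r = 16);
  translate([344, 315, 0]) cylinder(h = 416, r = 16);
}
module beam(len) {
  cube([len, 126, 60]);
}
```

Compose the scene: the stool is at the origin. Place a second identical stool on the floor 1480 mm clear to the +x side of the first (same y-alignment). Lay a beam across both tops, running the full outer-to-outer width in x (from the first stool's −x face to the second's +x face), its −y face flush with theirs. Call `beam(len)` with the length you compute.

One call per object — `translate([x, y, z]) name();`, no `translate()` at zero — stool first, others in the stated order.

stool();
translate([1840, 0, 0]) stool();
translate([0, 0, 440]) beam(2200);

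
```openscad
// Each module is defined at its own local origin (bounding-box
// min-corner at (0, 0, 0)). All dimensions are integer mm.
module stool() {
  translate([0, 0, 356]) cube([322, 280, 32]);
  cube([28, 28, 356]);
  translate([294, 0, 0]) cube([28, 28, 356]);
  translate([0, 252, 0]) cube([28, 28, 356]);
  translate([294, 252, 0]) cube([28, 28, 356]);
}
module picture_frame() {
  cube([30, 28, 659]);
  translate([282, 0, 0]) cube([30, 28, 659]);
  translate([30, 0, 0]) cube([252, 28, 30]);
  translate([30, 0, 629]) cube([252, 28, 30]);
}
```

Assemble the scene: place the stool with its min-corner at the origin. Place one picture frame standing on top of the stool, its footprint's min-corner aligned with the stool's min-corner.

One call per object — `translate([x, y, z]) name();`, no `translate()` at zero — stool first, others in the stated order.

stool();
translate([0, 0, 388]) picture_frame();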